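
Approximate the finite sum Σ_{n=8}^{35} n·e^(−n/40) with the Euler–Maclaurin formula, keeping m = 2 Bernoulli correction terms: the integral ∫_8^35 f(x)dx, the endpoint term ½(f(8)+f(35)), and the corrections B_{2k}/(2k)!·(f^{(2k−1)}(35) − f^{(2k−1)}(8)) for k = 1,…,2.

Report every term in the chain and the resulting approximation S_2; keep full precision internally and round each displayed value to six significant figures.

S_2 ≈ 331.897

Integral: ∫_8^35 x·e^(−x/40) dx = 321.377.
Boundary: ½(f(8) + f(35)) = ½(6.54985 + 14.5902) = 10.5700.
So far: 331.947.
Correction k=1: B_{2}/2! · (f^{(1)}(35) − f^{(1)}(8)) = 1/12 · (0.0521078 − 0.654985) = -0.0502397.
After k=1: 331.897.
Correction k=2: B_{4}/4! · (f^{(3)}(35) − f^{(3)}(8)) = −1/720 · (0.000553645 − 0.00143278) = 1.22102e-06.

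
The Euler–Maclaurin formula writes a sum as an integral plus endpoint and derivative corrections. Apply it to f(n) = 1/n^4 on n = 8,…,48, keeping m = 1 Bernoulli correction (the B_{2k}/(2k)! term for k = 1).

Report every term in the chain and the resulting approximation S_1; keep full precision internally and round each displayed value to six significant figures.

S_1 ≈ 0.000780363

The integral term ∫_8^48 1/x^4 dx = 0.000648028.
Boundary: ½(f(8) + f(48)) = ½(0.000244141 + 1.88380e-07) = 0.000122165.
So far: 0.000770192.
Order-1 term: 1/12 · (-1.56983e-08 − (-0.000122070)) = 1.01712e-05.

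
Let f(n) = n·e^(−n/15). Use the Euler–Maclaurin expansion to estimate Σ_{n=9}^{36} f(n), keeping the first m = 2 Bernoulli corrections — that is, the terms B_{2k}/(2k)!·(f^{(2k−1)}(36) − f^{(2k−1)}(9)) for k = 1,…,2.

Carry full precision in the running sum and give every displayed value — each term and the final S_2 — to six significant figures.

S_2 ≈ 132.247

∫_9^36 x·e^(−x/15) dx evaluates to 128.173.
½[f(9) + f(36)] = ½[4.93930 + 3.26585] = 4.10258.
Running total after boundary: 132.276.
k=1: B_{2}/(2)! × [f^{(1)}(36) − f^{(1)}(9)] = 1/12 × (-0.127005 − 0.219525) = -0.0288775.
Partial sum through k=1: 132.247.
k=2: B_{4}/(4)! × [f^{(3)}(36) − f^{(3)}(9)] = −1/720 × (0.000241915 − 0.00585399) = 7.79455e-06.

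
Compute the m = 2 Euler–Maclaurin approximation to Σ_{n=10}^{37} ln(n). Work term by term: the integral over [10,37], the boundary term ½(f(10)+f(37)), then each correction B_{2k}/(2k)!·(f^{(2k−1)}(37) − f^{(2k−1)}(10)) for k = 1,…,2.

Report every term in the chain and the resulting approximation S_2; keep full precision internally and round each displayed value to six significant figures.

S_2 ≈ 86.5288

The integral term ∫_10^37 ln(x) dx = 83.5781.
Endpoint term: (f(10) + f(37))/2 = (2.30259 + 3.61092)/2 = 2.95675.
So far: 86.5349.
Order-1 term: 1/12 · (0.0270270 − 0.100000) = -0.00608108.
After k=1: 86.5288.
Order-2 term: −1/720 · (3.94843e-05 − 0.00200000) = 2.72294e-06.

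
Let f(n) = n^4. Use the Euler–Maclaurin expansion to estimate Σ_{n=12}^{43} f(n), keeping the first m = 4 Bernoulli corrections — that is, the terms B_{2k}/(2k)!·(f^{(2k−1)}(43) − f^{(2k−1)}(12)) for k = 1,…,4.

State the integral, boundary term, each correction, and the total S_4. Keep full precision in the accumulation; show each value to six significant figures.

S_4 ≈ 3.10976e+07

∫_12^43 x^4 dx evaluates to 2.93519e+07.
Boundary: ½(f(12) + f(43)) = ½(20736.0 + 3.41880e+06) = 1.71977e+06.
Integral + boundary = 3.10717e+07.
k=1: B_{2}/(2)! × [f^{(1)}(43) − f^{(1)}(12)] = 1/12 × (318028 − 6912.00) = 25926.3.
After k=1: 3.10976e+07.
k=2: B_{4}/(4)! × [f^{(3)}(43) − f^{(3)}(12)] = −1/720 × (1032.00 − 288.000) = -1.03333.
After k=2: 3.10976e+07.
k=3: B_{6}/(6)! × [f^{(5)}(43) − f^{(5)}(12)] = 1/30240 × (0.00000 − 0.00000) = 0.00000.
After k=3: 3.10976e+07.
k=4: B_{8}/(8)! × [f^{(7)}(43) − f^{(7)}(12)] = −1/1209600 × (0.00000 − 0.00000) = 0.00000.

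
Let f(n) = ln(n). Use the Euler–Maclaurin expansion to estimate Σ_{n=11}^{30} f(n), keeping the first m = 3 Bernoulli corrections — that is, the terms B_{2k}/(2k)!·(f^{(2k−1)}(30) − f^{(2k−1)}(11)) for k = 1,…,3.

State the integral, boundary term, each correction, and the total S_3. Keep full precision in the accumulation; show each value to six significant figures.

The integral term ∫_11^30 ln(x) dx = 56.6591.
½[f(11) + f(30)] = ½[2.39790 + 3.40120] = 2.89955.
So far: 59.5586.
k=1: B_{2}/(2)! × [f^{(1)}(30) − f^{(1)}(11)] = 1/12 × (0.0333333 − 0.0909091) = -0.00479798.
Running total after k=1: 59.5538.
k=2: B_{4}/(4)! × [f^{(3)}(30) − f^{(3)}(11)] = −1/720 × (7.40741e-05 − 0.00150263) = 1.98410e-06.
Running total after k=2: 59.5538.
k=3: B_{6}/(6)! × [f^{(5)}(30) − f^{(5)}(11)] = 1/30240 × (9.87654e-07 − 0.000149021) = -4.89529e-09.

S_3 ≈ 59.5538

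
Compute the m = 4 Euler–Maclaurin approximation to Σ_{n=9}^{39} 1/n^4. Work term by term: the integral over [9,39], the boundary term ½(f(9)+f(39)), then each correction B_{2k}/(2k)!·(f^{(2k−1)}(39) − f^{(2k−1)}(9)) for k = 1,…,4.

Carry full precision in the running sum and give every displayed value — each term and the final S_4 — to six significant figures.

S_4 ≈ 0.000533659

Integral: ∫_9^39 1/x^4 dx = 0.000451628.
½[f(9) + f(39)] = ½[0.000152416 + 4.32257e-07] = 7.64240e-05.
So far: 0.000528052.
k=1: B_{2}/(2)! × [f^{(1)}(39) − f^{(1)}(9)] = 1/12 × (-4.43340e-08 − (-6.77404e-05)) = 5.64133e-06.
After k=1: 0.000533693.
k=2: B_{4}/(4)! × [f^{(3)}(39) − f^{(3)}(9)] = −1/720 × (-8.74438e-10 − (-2.50890e-05)) = -3.48446e-08.
After k=2: 0.000533659.
k=3: B_{6}/(6)! × [f^{(5)}(39) − f^{(5)}(9)] = 1/30240 × (-3.21950e-11 − (-1.73455e-05)) = 5.73593e-10.
After k=3: 0.000533659.
k=4: B_{8}/(8)! × [f^{(7)}(39) − f^{(7)}(9)] = −1/1209600 × (-1.90503e-12 − (-1.92728e-05)) = -1.59332e-11.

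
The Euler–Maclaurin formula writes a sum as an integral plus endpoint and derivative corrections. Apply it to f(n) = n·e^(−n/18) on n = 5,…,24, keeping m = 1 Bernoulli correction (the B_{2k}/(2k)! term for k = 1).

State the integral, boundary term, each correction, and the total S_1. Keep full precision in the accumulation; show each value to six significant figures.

Integral: ∫_5^24 x·e^(−x/18) dx = 114.311.
Endpoint term: (f(5) + f(24))/2 = (3.78733 + 6.32633)/2 = 5.05683.
Integral + boundary = 119.368.
k=1: B_{2}/(2)! × [f^{(1)}(24) − f^{(1)}(5)] = 1/12 × (-0.0878657 − 0.547058) = -0.0529103.

S_1 ≈ 119.315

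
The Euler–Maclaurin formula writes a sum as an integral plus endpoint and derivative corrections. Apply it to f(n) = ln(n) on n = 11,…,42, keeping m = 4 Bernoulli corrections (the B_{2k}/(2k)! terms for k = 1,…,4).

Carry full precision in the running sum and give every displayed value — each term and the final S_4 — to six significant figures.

The integral term ∫_11^42 ln(x) dx = 99.6053.
½[f(11) + f(42)] = ½[2.39790 + 3.73767] = 3.06778.
Integral + boundary = 102.673.
Order-1 term: 1/12 · (0.0238095 − 0.0909091) = -0.00559163.
After k=1: 102.667.
Order-2 term: −1/720 · (2.69949e-05 − 0.00150263) = 2.04949e-06.
After k=2: 102.667.
Order-3 term: 1/30240 · (1.83639e-07 − 0.000149021) = -4.92187e-09.
After k=3: 102.667.
Order-4 term: −1/1209600 · (3.12311e-09 − 3.69474e-05) = 3.05425e-11.

S_4 ≈ 102.667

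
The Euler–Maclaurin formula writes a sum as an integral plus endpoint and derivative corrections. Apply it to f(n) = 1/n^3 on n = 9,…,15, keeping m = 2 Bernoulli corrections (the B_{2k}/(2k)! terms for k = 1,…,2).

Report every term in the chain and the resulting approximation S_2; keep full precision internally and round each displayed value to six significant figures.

The integral term ∫_9^15 1/x^3 dx = 0.00395062.
Endpoint term: (f(9) + f(15))/2 = (0.00137174 + 0.000296296)/2 = 0.000834019.
Running total after boundary: 0.00478464.
k=1: B_{2}/(2)! × [f^{(1)}(15) − f^{(1)}(9)] = 1/12 × (-5.92593e-05 − (-0.000457247)) = 3.31657e-05.
Running total after k=1: 0.00481780.
k=2: B_{4}/(4)! × [f^{(3)}(15) − f^{(3)}(9)] = −1/720 × (-5.26749e-06 − (-0.000112901)) = -1.49490e-07.

S_2 ≈ 0.00481765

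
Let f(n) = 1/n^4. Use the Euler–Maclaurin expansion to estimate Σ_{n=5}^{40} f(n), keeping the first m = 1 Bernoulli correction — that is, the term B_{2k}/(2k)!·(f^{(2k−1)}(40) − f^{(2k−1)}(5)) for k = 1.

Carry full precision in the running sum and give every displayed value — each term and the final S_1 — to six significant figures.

S_1 ≈ 0.00356832

∫_5^40 1/x^4 dx evaluates to 0.00266146.
½[f(5) + f(40)] = ½[0.00160000 + 3.90625e-07] = 0.000800195.
Running total after boundary: 0.00346165.
k=1: B_{2}/(2)! × [f^{(1)}(40) − f^{(1)}(5)] = 1/12 × (-3.90625e-08 − (-0.00128000)) = 0.000106663.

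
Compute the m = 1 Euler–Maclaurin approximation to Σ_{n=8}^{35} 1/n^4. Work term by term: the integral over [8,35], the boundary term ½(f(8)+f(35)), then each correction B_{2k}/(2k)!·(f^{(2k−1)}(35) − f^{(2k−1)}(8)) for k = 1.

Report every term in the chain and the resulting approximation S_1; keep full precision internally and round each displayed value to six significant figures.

∫_8^35 1/x^4 dx evaluates to 0.000643267.
Boundary: ½(f(8) + f(35)) = ½(0.000244141 + 6.66389e-07) = 0.000122404.
Running total after boundary: 0.000765671.
Order-1 term: 1/12 · (-7.61587e-08 − (-0.000122070)) = 1.01662e-05.

S_1 ≈ 0.000775837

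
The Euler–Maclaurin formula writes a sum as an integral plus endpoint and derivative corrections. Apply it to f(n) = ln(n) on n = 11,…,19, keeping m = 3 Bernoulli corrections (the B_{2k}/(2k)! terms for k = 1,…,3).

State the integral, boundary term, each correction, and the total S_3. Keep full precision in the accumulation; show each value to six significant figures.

S_3 ≈ 24.2355

The integral term ∫_11^19 ln(x) dx = 21.5675.
½[f(11) + f(19)] = ½[2.39790 + 2.94444] = 2.67117.
So far: 24.2387.
Order-1 term: 1/12 · (0.0526316 − 0.0909091) = -0.00318979.
Partial sum through k=1: 24.2355.
Order-2 term: −1/720 · (0.000291588 − 0.00150263) = 1.68200e-06.
Partial sum through k=2: 24.2355.
Order-3 term: 1/30240 · (9.69267e-06 − 0.000149021) = -4.60742e-09.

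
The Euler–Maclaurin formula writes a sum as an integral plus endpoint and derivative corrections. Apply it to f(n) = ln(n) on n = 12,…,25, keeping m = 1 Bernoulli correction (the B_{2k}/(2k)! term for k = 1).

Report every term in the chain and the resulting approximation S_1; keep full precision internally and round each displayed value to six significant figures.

S_1 ≈ 40.5013

∫_12^25 ln(x) dx evaluates to 37.6530.
Boundary: ½(f(12) + f(25)) = ½(2.48491 + 3.21888) = 2.85189.
Integral + boundary = 40.5049.
Correction k=1: B_{2}/2! · (f^{(1)}(25) − f^{(1)}(12)) = 1/12 · (0.0400000 − 0.0833333) = -0.00361111.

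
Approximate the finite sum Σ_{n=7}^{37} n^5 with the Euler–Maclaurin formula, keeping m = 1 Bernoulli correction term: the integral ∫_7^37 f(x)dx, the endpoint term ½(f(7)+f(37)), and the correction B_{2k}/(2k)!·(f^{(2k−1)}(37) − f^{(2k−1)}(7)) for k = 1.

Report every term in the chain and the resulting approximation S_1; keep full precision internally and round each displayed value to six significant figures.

∫_7^37 x^5 dx evaluates to 4.27601e+08.
Endpoint term: (f(7) + f(37))/2 = (16807.0 + 6.93440e+07)/2 = 3.46804e+07.
So far: 4.62282e+08.
k=1: B_{2}/(2)! × [f^{(1)}(37) − f^{(1)}(7)] = 1/12 × (9.37080e+06 − 12005.0) = 779900.

S_1 ≈ 4.63062e+08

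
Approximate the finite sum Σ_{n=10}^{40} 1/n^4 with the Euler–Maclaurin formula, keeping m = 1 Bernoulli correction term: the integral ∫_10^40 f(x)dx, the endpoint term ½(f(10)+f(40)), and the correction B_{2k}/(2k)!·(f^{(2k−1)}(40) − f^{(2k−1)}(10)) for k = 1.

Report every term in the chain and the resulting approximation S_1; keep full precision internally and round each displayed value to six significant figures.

S_1 ≈ 0.000381650

The integral term ∫_10^40 1/x^4 dx = 0.000328125.
Boundary: ½(f(10) + f(40)) = ½(0.000100000 + 3.90625e-07) = 5.01953e-05.
So far: 0.000378320.
k=1: B_{2}/(2)! × [f^{(1)}(40) − f^{(1)}(10)] = 1/12 × (-3.90625e-08 − (-4.00000e-05)) = 3.33008e-06.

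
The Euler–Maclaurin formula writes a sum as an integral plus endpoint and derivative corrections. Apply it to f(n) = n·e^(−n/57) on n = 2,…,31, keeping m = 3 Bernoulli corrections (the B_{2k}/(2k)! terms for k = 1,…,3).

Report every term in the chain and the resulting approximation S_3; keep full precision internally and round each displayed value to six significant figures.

The integral term ∫_2^31 x·e^(−x/57) dx = 335.241.
Endpoint term: (f(2) + f(31))/2 = (1.93104 + 17.9956)/2 = 9.96332.
Running total after boundary: 345.205.
Correction k=1: B_{2}/2! · (f^{(1)}(31) − f^{(1)}(2)) = 1/12 · (0.264791 − 0.931643) = -0.0555710.
Running total after k=1: 345.149.
Correction k=2: B_{4}/4! · (f^{(3)}(31) − f^{(3)}(2)) = −1/720 · (0.000438842 − 0.000881097) = 6.14243e-07.
Running total after k=2: 345.149.
Correction k=3: B_{6}/6! · (f^{(5)}(31) − f^{(5)}(2)) = 1/30240 · (2.45055e-07 − 4.54123e-07) = -6.91362e-12.

S_3 ≈ 345.149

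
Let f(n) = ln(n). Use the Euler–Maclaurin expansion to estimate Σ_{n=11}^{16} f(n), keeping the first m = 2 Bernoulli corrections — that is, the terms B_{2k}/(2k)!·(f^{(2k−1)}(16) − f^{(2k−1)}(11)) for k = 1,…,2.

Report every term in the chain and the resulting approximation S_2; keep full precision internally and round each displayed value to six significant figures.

S_2 ≈ 15.5674

The integral term ∫_11^16 ln(x) dx = 12.9846.
½[f(11) + f(16)] = ½[2.39790 + 2.77259] = 2.58524.
Running total after boundary: 15.5698.
Correction k=1: B_{2}/2! · (f^{(1)}(16) − f^{(1)}(11)) = 1/12 · (0.0625000 − 0.0909091) = -0.00236742.
After k=1: 15.5674.
Correction k=2: B_{4}/4! · (f^{(3)}(16) − f^{(3)}(11)) = −1/720 · (0.000488281 − 0.00150263) = 1.40882e-06.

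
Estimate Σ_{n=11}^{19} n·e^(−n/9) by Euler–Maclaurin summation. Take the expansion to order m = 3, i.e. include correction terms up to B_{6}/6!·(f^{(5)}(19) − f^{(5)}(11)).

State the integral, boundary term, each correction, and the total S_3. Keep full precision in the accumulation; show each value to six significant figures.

S_3 ≈ 25.2703

The integral term ∫_11^19 x·e^(−x/9) dx = 22.5054.
½[f(11) + f(19)] = ½[3.24032 + 2.30096] = 2.77064.
Integral + boundary = 25.2761.
Correction k=1: B_{2}/2! · (f^{(1)}(19) − f^{(1)}(11)) = 1/12 · (-0.134559 − (-0.0654611)) = -0.00575818.
Running total after k=1: 25.2703.
Correction k=2: B_{4}/4! · (f^{(3)}(19) − f^{(3)}(11)) = −1/720 · (0.00132898 − 0.00646529) = 7.13377e-06.
Running total after k=2: 25.2703.
Correction k=3: B_{6}/6! · (f^{(5)}(19) − f^{(5)}(11)) = 1/30240 · (5.33233e-05 − 0.000169614) = -3.84560e-09.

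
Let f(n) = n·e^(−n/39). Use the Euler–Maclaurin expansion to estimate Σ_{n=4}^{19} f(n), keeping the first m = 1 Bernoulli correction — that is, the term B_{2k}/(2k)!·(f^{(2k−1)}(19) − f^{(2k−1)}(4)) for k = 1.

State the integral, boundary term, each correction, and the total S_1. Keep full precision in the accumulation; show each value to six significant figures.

The integral term ∫_4^19 x·e^(−x/39) dx = 123.852.
Boundary: ½(f(4) + f(19)) = ½(3.61008 + 11.6728) = 7.64143.
So far: 131.493.
Order-1 term: 1/12 · (0.315055 − 0.809954) = -0.0412416.

S_1 ≈ 131.452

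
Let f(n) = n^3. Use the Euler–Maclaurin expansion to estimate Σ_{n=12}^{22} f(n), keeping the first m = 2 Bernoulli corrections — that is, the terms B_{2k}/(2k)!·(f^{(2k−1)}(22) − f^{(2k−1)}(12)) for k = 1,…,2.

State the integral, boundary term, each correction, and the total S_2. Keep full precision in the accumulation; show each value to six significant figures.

Integral: ∫_12^22 x^3 dx = 53380.0.
½[f(12) + f(22)] = ½[1728.00 + 10648.0] = 6188.00.
So far: 59568.0.
Order-1 term: 1/12 · (1452.00 − 432.000) = 85.0000.
Running total after k=1: 59653.0.
Order-2 term: −1/720 · (6.00000 − 6.00000) = 0.00000.

S_2 ≈ 59653.0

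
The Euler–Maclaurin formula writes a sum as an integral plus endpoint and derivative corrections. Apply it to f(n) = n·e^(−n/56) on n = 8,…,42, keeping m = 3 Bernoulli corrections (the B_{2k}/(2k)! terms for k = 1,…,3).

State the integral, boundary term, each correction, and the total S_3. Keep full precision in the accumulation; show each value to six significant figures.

S_3 ≈ 527.878

The integral term ∫_8^42 x·e^(−x/56) dx = 514.543.
Endpoint term: (f(8) + f(42))/2 = (6.93502 + 19.8394)/2 = 13.3872.
Running total after boundary: 527.930.
k=1: B_{2}/(2)! × [f^{(1)}(42) − f^{(1)}(8)] = 1/12 × (0.118092 − 0.743038) = -0.0520789.
After k=1: 527.878.
k=2: B_{4}/(4)! × [f^{(3)}(42) − f^{(3)}(8)] = −1/720 × (0.000338911 − 0.000789794) = 6.26226e-07.
After k=2: 527.878.
k=3: B_{6}/(6)! × [f^{(5)}(42) − f^{(5)}(8)] = 1/30240 × (2.04134e-07 − 4.28141e-07) = -7.40763e-12.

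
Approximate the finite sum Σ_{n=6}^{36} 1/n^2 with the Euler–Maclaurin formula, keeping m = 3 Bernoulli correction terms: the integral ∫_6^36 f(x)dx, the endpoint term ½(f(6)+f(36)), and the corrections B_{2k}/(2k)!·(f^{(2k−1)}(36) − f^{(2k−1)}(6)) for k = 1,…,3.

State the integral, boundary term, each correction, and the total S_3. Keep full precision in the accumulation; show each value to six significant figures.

S_3 ≈ 0.153927

The integral term ∫_6^36 1/x^2 dx = 0.138889.
Endpoint term: (f(6) + f(36))/2 = (0.0277778 + 0.000771605)/2 = 0.0142747.
So far: 0.153164.
Correction k=1: B_{2}/2! · (f^{(1)}(36) − f^{(1)}(6)) = 1/12 · (-4.28669e-05 − (-0.00925926)) = 0.000768033.
Running total after k=1: 0.153932.
Correction k=2: B_{4}/4! · (f^{(3)}(36) − f^{(3)}(6)) = −1/720 · (-3.96916e-07 − (-0.00308642)) = -4.28614e-06.
Running total after k=2: 0.153927.
Correction k=3: B_{6}/6! · (f^{(5)}(36) − f^{(5)}(6)) = 1/30240 · (-9.18787e-09 − (-0.00257202)) = 8.50532e-08.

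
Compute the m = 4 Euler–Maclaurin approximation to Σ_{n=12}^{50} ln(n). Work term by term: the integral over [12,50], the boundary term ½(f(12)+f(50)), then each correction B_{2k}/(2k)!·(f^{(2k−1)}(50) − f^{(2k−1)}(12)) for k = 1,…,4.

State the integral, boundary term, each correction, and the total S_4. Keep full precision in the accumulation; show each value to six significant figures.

S_4 ≈ 130.975

Integral: ∫_12^50 ln(x) dx = 127.782.
½[f(12) + f(50)] = ½[2.48491 + 3.91202] = 3.19846.
Integral + boundary = 130.981.
Order-1 term: 1/12 · (0.0200000 − 0.0833333) = -0.00527778.
Running total after k=1: 130.975.
Order-2 term: −1/720 · (1.60000e-05 − 0.00115741) = 1.58529e-06.
Running total after k=2: 130.975.
Order-3 term: 1/30240 · (7.68000e-08 − 9.64506e-05) = -3.18696e-09.
Running total after k=3: 130.975.
Order-4 term: −1/1209600 · (9.21600e-10 − 2.00939e-05) = 1.66112e-11.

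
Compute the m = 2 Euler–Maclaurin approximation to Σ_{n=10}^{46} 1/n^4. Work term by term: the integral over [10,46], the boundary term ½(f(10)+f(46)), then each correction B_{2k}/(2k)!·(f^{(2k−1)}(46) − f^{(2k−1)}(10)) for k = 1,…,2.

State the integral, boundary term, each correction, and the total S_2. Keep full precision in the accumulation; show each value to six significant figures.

S_2 ≈ 0.000383335

∫_10^46 1/x^4 dx evaluates to 0.000329909.
½[f(10) + f(46)] = ½[0.000100000 + 2.23341e-07] = 5.01117e-05.
Integral + boundary = 0.000380020.
Correction k=1: B_{2}/2! · (f^{(1)}(46) − f^{(1)}(10)) = 1/12 · (-1.94210e-08 − (-4.00000e-05)) = 3.33171e-06.
Running total after k=1: 0.000383352.
Correction k=2: B_{4}/4! · (f^{(3)}(46) − f^{(3)}(10)) = −1/720 · (-2.75345e-10 − (-1.20000e-05)) = -1.66663e-08.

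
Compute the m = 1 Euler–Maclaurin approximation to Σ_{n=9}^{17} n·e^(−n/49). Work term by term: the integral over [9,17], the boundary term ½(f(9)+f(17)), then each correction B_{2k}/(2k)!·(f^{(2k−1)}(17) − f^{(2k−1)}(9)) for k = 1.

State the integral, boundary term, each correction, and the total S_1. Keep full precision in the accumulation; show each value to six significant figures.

The integral term ∫_9^17 x·e^(−x/49) dx = 79.1853.
Boundary: ½(f(9) + f(17)) = ½(7.48987 + 12.0164) = 9.75315.
So far: 88.9385.
k=1: B_{2}/(2)! × [f^{(1)}(17) − f^{(1)}(9)] = 1/12 × (0.461615 − 0.679353) = -0.0181448.

S_1 ≈ 88.9203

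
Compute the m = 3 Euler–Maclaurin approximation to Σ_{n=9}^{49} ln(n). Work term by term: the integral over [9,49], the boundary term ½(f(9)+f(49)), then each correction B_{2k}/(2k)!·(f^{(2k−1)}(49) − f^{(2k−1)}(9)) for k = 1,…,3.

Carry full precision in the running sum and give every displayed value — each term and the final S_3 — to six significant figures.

S_3 ≈ 133.961

The integral term ∫_9^49 ln(x) dx = 130.924.
Endpoint term: (f(9) + f(49))/2 = (2.19722 + 3.89182)/2 = 3.04452.
So far: 133.969.
Order-1 term: 1/12 · (0.0204082 − 0.111111) = -0.00755858.
Partial sum through k=1: 133.961.
Order-2 term: −1/720 · (1.69997e-05 − 0.00274348) = 3.78678e-06.
Partial sum through k=2: 133.961.
Order-3 term: 1/30240 · (8.49632e-08 − 0.000406442) = -1.34377e-08.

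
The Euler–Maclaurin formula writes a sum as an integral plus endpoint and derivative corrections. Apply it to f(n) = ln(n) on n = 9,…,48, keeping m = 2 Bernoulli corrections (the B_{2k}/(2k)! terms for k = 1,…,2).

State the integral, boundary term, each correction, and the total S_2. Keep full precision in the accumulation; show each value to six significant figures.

S_2 ≈ 130.069

Integral: ∫_9^48 ln(x) dx = 127.043.
Boundary: ½(f(9) + f(48)) = ½(2.19722 + 3.87120) = 3.03421.
So far: 130.077.
Order-1 term: 1/12 · (0.0208333 − 0.111111) = -0.00752315.
After k=1: 130.069.
Order-2 term: −1/720 · (1.80845e-05 − 0.00274348) = 3.78528e-06.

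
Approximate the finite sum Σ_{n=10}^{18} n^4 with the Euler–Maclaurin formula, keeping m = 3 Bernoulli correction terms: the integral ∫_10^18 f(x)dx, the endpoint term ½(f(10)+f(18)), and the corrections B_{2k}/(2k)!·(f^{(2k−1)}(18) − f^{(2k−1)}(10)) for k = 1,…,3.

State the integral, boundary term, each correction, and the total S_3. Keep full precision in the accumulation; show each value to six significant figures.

S_3 ≈ 417012

∫_10^18 x^4 dx evaluates to 357914.
½[f(10) + f(18)] = ½[10000.0 + 104976] = 57488.0.
So far: 415402.
Correction k=1: B_{2}/2! · (f^{(1)}(18) − f^{(1)}(10)) = 1/12 · (23328.0 − 4000.00) = 1610.67.
Running total after k=1: 417012.
Correction k=2: B_{4}/4! · (f^{(3)}(18) − f^{(3)}(10)) = −1/720 · (432.000 − 240.000) = -0.266667.
Running total after k=2: 417012.
Correction k=3: B_{6}/6! · (f^{(5)}(18) − f^{(5)}(10)) = 1/30240 · (0.00000 − 0.00000) = 0.00000.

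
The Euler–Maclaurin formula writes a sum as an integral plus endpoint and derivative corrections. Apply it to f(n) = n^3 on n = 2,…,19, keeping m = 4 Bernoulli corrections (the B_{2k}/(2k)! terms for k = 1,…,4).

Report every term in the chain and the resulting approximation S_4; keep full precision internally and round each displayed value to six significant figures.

S_4 ≈ 36099.0

The integral term ∫_2^19 x^3 dx = 32576.2.
½[f(2) + f(19)] = ½[8.00000 + 6859.00] = 3433.50.
So far: 36009.8.
Correction k=1: B_{2}/2! · (f^{(1)}(19) − f^{(1)}(2)) = 1/12 · (1083.00 − 12.0000) = 89.2500.
Partial sum through k=1: 36099.0.
Correction k=2: B_{4}/4! · (f^{(3)}(19) − f^{(3)}(2)) = −1/720 · (6.00000 − 6.00000) = 0.00000.
Partial sum through k=2: 36099.0.
Correction k=3: B_{6}/6! · (f^{(5)}(19) − f^{(5)}(2)) = 1/30240 · (0.00000 − 0.00000) = 0.00000.
Partial sum through k=3: 36099.0.
Correction k=4: B_{8}/8! · (f^{(7)}(19) − f^{(7)}(2)) = −1/1209600 · (0.00000 − 0.00000) = 0.00000.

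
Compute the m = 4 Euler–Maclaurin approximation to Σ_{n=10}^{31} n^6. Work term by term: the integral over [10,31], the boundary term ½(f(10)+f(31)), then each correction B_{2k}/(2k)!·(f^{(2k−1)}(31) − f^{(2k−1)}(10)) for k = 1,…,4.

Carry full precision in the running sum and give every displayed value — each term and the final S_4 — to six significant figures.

S_4 ≈ 4.38746e+09

∫_10^31 x^6 dx evaluates to 3.92894e+09.
Endpoint term: (f(10) + f(31))/2 = (1.00000e+06 + 8.87504e+08)/2 = 4.44252e+08.
Running total after boundary: 4.37320e+09.
Correction k=1: B_{2}/2! · (f^{(1)}(31) − f^{(1)}(10)) = 1/12 · (1.71775e+08 − 600000) = 1.42646e+07.
Partial sum through k=1: 4.38746e+09.
Correction k=2: B_{4}/4! · (f^{(3)}(31) − f^{(3)}(10)) = −1/720 · (3.57492e+06 − 120000) = -4798.50.
Partial sum through k=2: 4.38746e+09.
Correction k=3: B_{6}/6! · (f^{(5)}(31) − f^{(5)}(10)) = 1/30240 · (22320.0 − 7200.00) = 0.500000.
Partial sum through k=3: 4.38746e+09.
Correction k=4: B_{8}/8! · (f^{(7)}(31) − f^{(7)}(10)) = −1/1209600 · (0.00000 − 0.00000) = 0.00000.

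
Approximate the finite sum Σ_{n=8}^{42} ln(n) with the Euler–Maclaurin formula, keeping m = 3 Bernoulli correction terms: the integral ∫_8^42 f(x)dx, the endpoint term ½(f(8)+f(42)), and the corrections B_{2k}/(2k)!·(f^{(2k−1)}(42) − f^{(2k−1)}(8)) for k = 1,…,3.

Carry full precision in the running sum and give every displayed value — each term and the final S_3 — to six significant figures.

Integral: ∫_8^42 ln(x) dx = 106.347.
Endpoint term: (f(8) + f(42))/2 = (2.07944 + 3.73767)/2 = 2.90856.
Running total after boundary: 109.255.
Order-1 term: 1/12 · (0.0238095 − 0.125000) = -0.00843254.
Running total after k=1: 109.247.
Order-2 term: −1/720 · (2.69949e-05 − 0.00390625) = 5.38785e-06.
Running total after k=2: 109.247.
Order-3 term: 1/30240 · (1.83639e-07 − 0.000732422) = -2.42142e-08.

S_3 ≈ 109.247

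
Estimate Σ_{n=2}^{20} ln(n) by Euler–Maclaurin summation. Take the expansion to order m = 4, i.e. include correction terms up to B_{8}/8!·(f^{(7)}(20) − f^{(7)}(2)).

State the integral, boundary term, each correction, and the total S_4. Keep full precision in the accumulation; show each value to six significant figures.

S_4 ≈ 42.3356

The integral term ∫_2^20 ln(x) dx = 40.5284.
Boundary: ½(f(2) + f(20)) = ½(0.693147 + 2.99573) = 1.84444.
So far: 42.3728.
Correction k=1: B_{2}/2! · (f^{(1)}(20) − f^{(1)}(2)) = 1/12 · (0.0500000 − 0.500000) = -0.0375000.
Running total after k=1: 42.3353.
Correction k=2: B_{4}/4! · (f^{(3)}(20) − f^{(3)}(2)) = −1/720 · (0.000250000 − 0.250000) = 0.000346875.
Running total after k=2: 42.3356.
Correction k=3: B_{6}/6! · (f^{(5)}(20) − f^{(5)}(2)) = 1/30240 · (7.50000e-06 − 0.750000) = -2.48013e-05.
Running total after k=3: 42.3356.
Correction k=4: B_{8}/8! · (f^{(7)}(20) − f^{(7)}(2)) = −1/1209600 · (5.62500e-07 − 5.62500) = 4.65030e-06.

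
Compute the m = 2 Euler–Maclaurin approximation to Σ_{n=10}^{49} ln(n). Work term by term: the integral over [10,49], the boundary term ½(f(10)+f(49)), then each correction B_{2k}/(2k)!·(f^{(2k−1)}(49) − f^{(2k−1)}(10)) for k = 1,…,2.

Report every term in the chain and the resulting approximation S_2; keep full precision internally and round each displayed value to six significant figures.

S_2 ≈ 131.764

Integral: ∫_10^49 ln(x) dx = 128.673.
½[f(10) + f(49)] = ½[2.30259 + 3.89182] = 3.09720.
So far: 131.771.
Correction k=1: B_{2}/2! · (f^{(1)}(49) − f^{(1)}(10)) = 1/12 · (0.0204082 − 0.100000) = -0.00663265.
Partial sum through k=1: 131.764.
Correction k=2: B_{4}/4! · (f^{(3)}(49) − f^{(3)}(10)) = −1/720 · (1.69997e-05 − 0.00200000) = 2.75417e-06.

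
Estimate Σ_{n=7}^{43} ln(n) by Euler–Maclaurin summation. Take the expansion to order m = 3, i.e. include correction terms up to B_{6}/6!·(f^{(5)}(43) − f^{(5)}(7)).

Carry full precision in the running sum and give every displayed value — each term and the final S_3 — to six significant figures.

S_3 ≈ 114.954

The integral term ∫_7^43 ln(x) dx = 112.110.
½[f(7) + f(43)] = ½[1.94591 + 3.76120] = 2.85356.
So far: 114.964.
Order-1 term: 1/12 · (0.0232558 − 0.142857) = -0.00996678.
Partial sum through k=1: 114.954.
Order-2 term: −1/720 · (2.51550e-05 − 0.00583090) = 8.06354e-06.
Partial sum through k=2: 114.954.
Order-3 term: 1/30240 · (1.63256e-07 − 0.00142798) = -4.72160e-08.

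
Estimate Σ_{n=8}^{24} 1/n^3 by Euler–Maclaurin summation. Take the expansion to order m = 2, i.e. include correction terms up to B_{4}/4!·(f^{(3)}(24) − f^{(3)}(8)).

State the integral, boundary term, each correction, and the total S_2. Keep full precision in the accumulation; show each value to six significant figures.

S_2 ≈ 0.00801714

The integral term ∫_8^24 1/x^3 dx = 0.00694444.
Boundary: ½(f(8) + f(24)) = ½(0.00195312 + 7.23380e-05) = 0.00101273.
So far: 0.00795718.
k=1: B_{2}/(2)! × [f^{(1)}(24) − f^{(1)}(8)] = 1/12 × (-9.04225e-06 − (-0.000732422)) = 6.02816e-05.
Running total after k=1: 0.00801746.
k=2: B_{4}/(4)! × [f^{(3)}(24) − f^{(3)}(8)] = −1/720 × (-3.13967e-07 − (-0.000228882)) = -3.17455e-07.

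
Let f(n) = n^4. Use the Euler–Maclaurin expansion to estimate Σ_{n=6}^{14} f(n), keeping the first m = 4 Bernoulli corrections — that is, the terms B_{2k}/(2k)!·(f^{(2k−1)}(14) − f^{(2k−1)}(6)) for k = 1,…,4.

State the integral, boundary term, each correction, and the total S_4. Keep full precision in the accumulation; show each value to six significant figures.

S_4 ≈ 126708

The integral term ∫_6^14 x^4 dx = 106010.
½[f(6) + f(14)] = ½[1296.00 + 38416.0] = 19856.0.
Running total after boundary: 125866.
Order-1 term: 1/12 · (10976.0 − 864.000) = 842.667.
Running total after k=1: 126708.
Order-2 term: −1/720 · (336.000 − 144.000) = -0.266667.
Running total after k=2: 126708.
Order-3 term: 1/30240 · (0.00000 − 0.00000) = 0.00000.
Running total after k=3: 126708.
Order-4 term: −1/1209600 · (0.00000 − 0.00000) = 0.00000.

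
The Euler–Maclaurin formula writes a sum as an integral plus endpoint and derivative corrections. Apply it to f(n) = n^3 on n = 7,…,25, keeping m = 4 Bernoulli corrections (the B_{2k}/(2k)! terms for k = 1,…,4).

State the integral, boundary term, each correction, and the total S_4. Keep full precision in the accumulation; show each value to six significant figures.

Integral: ∫_7^25 x^3 dx = 97056.0.
½[f(7) + f(25)] = ½[343.000 + 15625.0] = 7984.00.
Integral + boundary = 105040.
Correction k=1: B_{2}/2! · (f^{(1)}(25) − f^{(1)}(7)) = 1/12 · (1875.00 − 147.000) = 144.000.
Running total after k=1: 105184.
Correction k=2: B_{4}/4! · (f^{(3)}(25) − f^{(3)}(7)) = −1/720 · (6.00000 − 6.00000) = 0.00000.
Running total after k=2: 105184.
Correction k=3: B_{6}/6! · (f^{(5)}(25) − f^{(5)}(7)) = 1/30240 · (0.00000 − 0.00000) = 0.00000.
Running total after k=3: 105184.
Correction k=4: B_{8}/8! · (f^{(7)}(25) − f^{(7)}(7)) = −1/1209600 · (0.00000 − 0.00000) = 0.00000.

S_4 ≈ 105184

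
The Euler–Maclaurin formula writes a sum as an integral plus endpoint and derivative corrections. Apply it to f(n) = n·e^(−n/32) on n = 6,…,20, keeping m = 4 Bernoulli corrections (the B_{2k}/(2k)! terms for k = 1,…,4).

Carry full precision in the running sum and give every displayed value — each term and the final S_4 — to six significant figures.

S_4 ≈ 125.225

The integral term ∫_6^20 x·e^(−x/32) dx = 117.424.
Endpoint term: (f(6) + f(20))/2 = (4.97417 + 10.7052)/2 = 7.83970.
Integral + boundary = 125.264.
k=1: B_{2}/(2)! × [f^{(1)}(20) − f^{(1)}(6)] = 1/12 × (0.200723 − 0.673586) = -0.0394053.
After k=1: 125.225.
k=2: B_{4}/(4)! × [f^{(3)}(20) − f^{(3)}(6)] = −1/720 × (0.00124145 − 0.00227700) = 1.43826e-06.
After k=2: 125.225.
k=3: B_{6}/(6)! × [f^{(5)}(20) − f^{(5)}(6)] = 1/30240 × (2.23328e-06 − 3.80488e-06) = -5.19706e-11.
After k=3: 125.225.
k=4: B_{8}/(8)! × [f^{(7)}(20) − f^{(7)}(6)] = −1/1209600 × (3.17794e-09 − 5.25989e-09) = 1.72118e-15.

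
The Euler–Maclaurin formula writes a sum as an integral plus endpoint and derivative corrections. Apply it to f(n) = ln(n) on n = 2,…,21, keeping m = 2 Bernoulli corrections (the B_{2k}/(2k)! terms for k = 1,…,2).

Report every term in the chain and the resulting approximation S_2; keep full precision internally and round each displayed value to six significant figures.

The integral term ∫_2^21 ln(x) dx = 43.5487.
½[f(2) + f(21)] = ½[0.693147 + 3.04452] = 1.86883.
Running total after boundary: 45.4175.
Order-1 term: 1/12 · (0.0476190 − 0.500000) = -0.0376984.
Partial sum through k=1: 45.3798.
Order-2 term: −1/720 · (0.000215959 − 0.250000) = 0.000346922.

S_2 ≈ 45.3802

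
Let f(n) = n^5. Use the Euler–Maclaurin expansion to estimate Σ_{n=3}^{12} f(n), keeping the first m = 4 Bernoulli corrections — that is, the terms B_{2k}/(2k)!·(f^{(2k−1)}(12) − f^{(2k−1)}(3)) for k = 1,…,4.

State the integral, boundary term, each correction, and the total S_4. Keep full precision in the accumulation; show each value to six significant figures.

The integral term ∫_3^12 x^5 dx = 497542.
½[f(3) + f(12)] = ½[243.000 + 248832] = 124538.
Running total after boundary: 622080.
Correction k=1: B_{2}/2! · (f^{(1)}(12) − f^{(1)}(3)) = 1/12 · (103680 − 405.000) = 8606.25.
After k=1: 630686.
Correction k=2: B_{4}/4! · (f^{(3)}(12) − f^{(3)}(3)) = −1/720 · (8640.00 − 540.000) = -11.2500.
After k=2: 630675.
Correction k=3: B_{6}/6! · (f^{(5)}(12) − f^{(5)}(3)) = 1/30240 · (120.000 − 120.000) = 0.00000.
After k=3: 630675.
Correction k=4: B_{8}/8! · (f^{(7)}(12) − f^{(7)}(3)) = −1/1209600 · (0.00000 − 0.00000) = 0.00000.

S_4 ≈ 630675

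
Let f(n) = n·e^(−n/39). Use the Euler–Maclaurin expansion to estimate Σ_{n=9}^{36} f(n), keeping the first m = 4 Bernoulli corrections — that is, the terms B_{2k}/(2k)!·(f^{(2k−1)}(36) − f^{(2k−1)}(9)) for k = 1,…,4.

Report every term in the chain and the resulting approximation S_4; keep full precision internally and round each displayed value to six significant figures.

S_4 ≈ 334.812

The integral term ∫_9^36 x·e^(−x/39) dx = 324.136.
Boundary: ½(f(9) + f(36)) = ½(7.14530 + 14.3026) = 10.7240.
Integral + boundary = 334.860.
Order-1 term: 1/12 · (0.0305611 − 0.610710) = -0.0483457.
After k=1: 334.812.
Order-2 term: −1/720 · (0.000542505 − 0.00144547) = 1.25411e-06.
After k=2: 334.812.
Order-3 term: 1/30240 · (7.00143e-07 − 1.63670e-06) = -3.09707e-11.
After k=3: 334.812.
Order-4 term: −1/1209600 · (6.86134e-10 − 1.52732e-09) = 6.95425e-16.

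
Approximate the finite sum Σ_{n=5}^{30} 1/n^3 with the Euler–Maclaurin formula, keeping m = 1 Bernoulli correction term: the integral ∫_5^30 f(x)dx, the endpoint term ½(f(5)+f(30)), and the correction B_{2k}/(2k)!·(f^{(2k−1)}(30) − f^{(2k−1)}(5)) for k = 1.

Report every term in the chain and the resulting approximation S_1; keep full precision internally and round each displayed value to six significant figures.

S_1 ≈ 0.0238627

Integral: ∫_5^30 1/x^3 dx = 0.0194444.
Boundary: ½(f(5) + f(30)) = ½(0.00800000 + 3.70370e-05) = 0.00401852.
Integral + boundary = 0.0234630.
Order-1 term: 1/12 · (-3.70370e-06 − (-0.00480000)) = 0.000399691.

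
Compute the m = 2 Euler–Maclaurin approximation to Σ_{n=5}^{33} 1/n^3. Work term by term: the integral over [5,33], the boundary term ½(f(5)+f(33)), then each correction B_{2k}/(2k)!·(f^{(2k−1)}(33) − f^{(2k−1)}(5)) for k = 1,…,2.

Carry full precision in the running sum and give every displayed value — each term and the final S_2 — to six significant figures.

S_2 ≈ 0.0239492

∫_5^33 1/x^3 dx evaluates to 0.0195409.
½[f(5) + f(33)] = ½[0.00800000 + 2.78265e-05] = 0.00401391.
So far: 0.0235548.
k=1: B_{2}/(2)! × [f^{(1)}(33) − f^{(1)}(5)] = 1/12 × (-2.52968e-06 − (-0.00480000)) = 0.000399789.
Partial sum through k=1: 0.0239546.
k=2: B_{4}/(4)! × [f^{(3)}(33) − f^{(3)}(5)] = −1/720 × (-4.64588e-08 − (-0.00384000)) = -5.33327e-06.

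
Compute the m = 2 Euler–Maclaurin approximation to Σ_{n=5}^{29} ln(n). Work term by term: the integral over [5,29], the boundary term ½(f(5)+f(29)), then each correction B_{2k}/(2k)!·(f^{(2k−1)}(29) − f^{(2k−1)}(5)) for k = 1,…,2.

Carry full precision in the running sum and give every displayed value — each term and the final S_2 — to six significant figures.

S_2 ≈ 68.0790

∫_5^29 ln(x) dx evaluates to 65.6044.
Endpoint term: (f(5) + f(29))/2 = (1.60944 + 3.36730)/2 = 2.48837.
So far: 68.0928.
Order-1 term: 1/12 · (0.0344828 − 0.200000) = -0.0137931.
Running total after k=1: 68.0790.
Order-2 term: −1/720 · (8.20042e-05 − 0.0160000) = 2.21083e-05.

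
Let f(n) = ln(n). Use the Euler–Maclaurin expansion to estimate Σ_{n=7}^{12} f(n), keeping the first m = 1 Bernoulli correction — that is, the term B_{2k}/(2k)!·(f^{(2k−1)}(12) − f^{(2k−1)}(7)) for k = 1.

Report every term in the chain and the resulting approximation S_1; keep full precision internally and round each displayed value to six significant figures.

∫_7^12 ln(x) dx evaluates to 11.1975.
½[f(7) + f(12)] = ½[1.94591 + 2.48491] = 2.21541.
Running total after boundary: 13.4129.
k=1: B_{2}/(2)! × [f^{(1)}(12) − f^{(1)}(7)] = 1/12 × (0.0833333 − 0.142857) = -0.00496032.

S_1 ≈ 13.4080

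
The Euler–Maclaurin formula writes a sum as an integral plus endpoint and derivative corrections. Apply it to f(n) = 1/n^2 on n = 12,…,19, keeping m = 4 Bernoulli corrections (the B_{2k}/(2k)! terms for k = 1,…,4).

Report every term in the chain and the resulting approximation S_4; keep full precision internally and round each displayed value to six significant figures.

S_4 ≈ 0.0356310

∫_12^19 1/x^2 dx evaluates to 0.0307018.
Endpoint term: (f(12) + f(19))/2 = (0.00694444 + 0.00277008)/2 = 0.00485726.
Integral + boundary = 0.0355590.
Order-1 term: 1/12 · (-0.000291588 − (-0.00115741)) = 7.21516e-05.
After k=1: 0.0356312.
Order-2 term: −1/720 · (-9.69267e-06 − (-9.64506e-05)) = -1.20497e-07.
After k=2: 0.0356310.
Order-3 term: 1/30240 · (-8.05485e-07 − (-2.00939e-05)) = 6.37844e-10.
After k=3: 0.0356310.
Order-4 term: −1/1209600 · (-1.24951e-07 − (-7.81429e-06)) = -6.35692e-12.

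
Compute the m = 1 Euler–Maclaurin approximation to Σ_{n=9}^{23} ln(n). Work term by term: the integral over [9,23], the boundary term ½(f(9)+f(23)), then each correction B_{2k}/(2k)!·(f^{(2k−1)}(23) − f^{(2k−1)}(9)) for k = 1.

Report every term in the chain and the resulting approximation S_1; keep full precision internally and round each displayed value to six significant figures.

Integral: ∫_9^23 ln(x) dx = 38.3413.
½[f(9) + f(23)] = ½[2.19722 + 3.13549] = 2.66636.
So far: 41.0077.
Correction k=1: B_{2}/2! · (f^{(1)}(23) − f^{(1)}(9)) = 1/12 · (0.0434783 − 0.111111) = -0.00563607.

S_1 ≈ 41.0021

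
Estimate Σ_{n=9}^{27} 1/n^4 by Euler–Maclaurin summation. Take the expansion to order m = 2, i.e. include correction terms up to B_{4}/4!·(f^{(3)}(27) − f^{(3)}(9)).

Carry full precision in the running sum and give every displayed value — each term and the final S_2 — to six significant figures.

Integral: ∫_9^27 1/x^4 dx = 0.000440312.
Endpoint term: (f(9) + f(27))/2 = (0.000152416 + 1.88168e-06)/2 = 7.71487e-05.
So far: 0.000517461.
Correction k=1: B_{2}/2! · (f^{(1)}(27) − f^{(1)}(9)) = 1/12 · (-2.78767e-07 − (-6.77404e-05)) = 5.62180e-06.
Partial sum through k=1: 0.000523083.
Correction k=2: B_{4}/4! · (f^{(3)}(27) − f^{(3)}(9)) = −1/720 · (-1.14719e-08 − (-2.50890e-05)) = -3.48299e-08.

S_2 ≈ 0.000523048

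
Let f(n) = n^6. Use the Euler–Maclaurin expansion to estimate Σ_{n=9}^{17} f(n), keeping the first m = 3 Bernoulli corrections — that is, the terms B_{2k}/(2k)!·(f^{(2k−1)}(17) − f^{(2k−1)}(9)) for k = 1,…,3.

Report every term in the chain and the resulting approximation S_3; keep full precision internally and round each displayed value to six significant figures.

The integral term ∫_9^17 x^6 dx = 5.79365e+07.
Endpoint term: (f(9) + f(17))/2 = (531441 + 2.41376e+07)/2 = 1.23345e+07.
Running total after boundary: 7.02710e+07.
Correction k=1: B_{2}/2! · (f^{(1)}(17) − f^{(1)}(9)) = 1/12 · (8.51914e+06 − 354294) = 680404.
Partial sum through k=1: 7.09514e+07.
Correction k=2: B_{4}/4! · (f^{(3)}(17) − f^{(3)}(9)) = −1/720 · (589560 − 87480.0) = -697.333.
Partial sum through k=2: 7.09507e+07.
Correction k=3: B_{6}/6! · (f^{(5)}(17) − f^{(5)}(9)) = 1/30240 · (12240.0 − 6480.00) = 0.190476.

S_3 ≈ 7.09507e+07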